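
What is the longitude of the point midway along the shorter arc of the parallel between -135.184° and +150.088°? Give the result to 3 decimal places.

-172.548°

Signed shortest Δλ from -135.184° to +150.088° is -74.728°.
Midpoint longitude = -135.184° + (-74.728°)/2 = -135.184° − 37.364° = -172.548°.
(The naïve average (-135.184 + +150.088)/2 = 7.452° is on the wrong side of the globe.)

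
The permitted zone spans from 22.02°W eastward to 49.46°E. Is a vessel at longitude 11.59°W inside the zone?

Band width going east from -22.02° to +49.46°: ((49.46 − -22.02) mod 360) = 71.48°.
Offset of -11.59° east of the west edge: ((-11.59 − -22.02) mod 360) = 10.43°.
10.43° ≤ 71.48° ⇒ inside.

Yes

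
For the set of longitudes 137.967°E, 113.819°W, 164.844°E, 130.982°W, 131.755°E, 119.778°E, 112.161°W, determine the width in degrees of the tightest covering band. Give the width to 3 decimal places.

128.061°

Sort the longitudes: -130.982°, -113.819°, -112.161°, +119.778°, +131.755°, +137.967°, +164.844°.
Eastward gaps between consecutive values (wrapping around): 17.163°, 1.658°, 231.939°, 11.977°, 6.212°, 26.877°, 64.174°.
Largest gap = 231.939° ⇒ minimal covering band is its complement: 360° − 231.939° = 128.061°.
Band runs from +119.778° eastward to -112.161°, crossing the antimeridian.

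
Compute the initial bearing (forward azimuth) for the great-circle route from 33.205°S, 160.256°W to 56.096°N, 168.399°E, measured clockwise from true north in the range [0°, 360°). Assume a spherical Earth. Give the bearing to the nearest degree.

343°

Δλ = 168.399 − -160.256 = 328.655°; wrapped into (−180°, 180°]: -31.345°.
θ = atan2( sin Δλ · cos φ₂ , cos φ₁ · sin φ₂ − sin φ₁ · cos φ₂ · cos Δλ )
  = atan2(-0.29016, 0.95534) = -16.895° → normalised to [0°, 360°): 343.105°.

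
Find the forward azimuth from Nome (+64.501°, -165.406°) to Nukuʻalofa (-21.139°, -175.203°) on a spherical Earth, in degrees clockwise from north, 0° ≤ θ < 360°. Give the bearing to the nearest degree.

189°

Δλ = -175.203 − -165.406 = -9.797°.
θ = atan2( sin Δλ · cos φ₂ , cos φ₁ · sin φ₂ − sin φ₁ · cos φ₂ · cos Δλ )
  = atan2(-0.15871, -0.98483) = -170.845° → normalised to [0°, 360°): 189.155°.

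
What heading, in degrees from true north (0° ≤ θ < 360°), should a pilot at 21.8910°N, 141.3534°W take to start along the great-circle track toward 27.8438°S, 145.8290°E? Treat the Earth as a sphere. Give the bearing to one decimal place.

Δλ = 145.8290 − -141.3534 = 287.1824°; wrapped into (−180°, 180°]: -72.8176°.
θ = atan2( sin Δλ · cos φ₂ , cos φ₁ · sin φ₂ − sin φ₁ · cos φ₂ · cos Δλ )
  = atan2(-0.84476, -0.53078) = -122.142° → normalised to [0°, 360°): 237.858°.

237.9°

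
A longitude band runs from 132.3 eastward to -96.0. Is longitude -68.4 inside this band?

No

Band width going east from +132.3° to -96.0°: ((-96.0 − 132.3) mod 360) = 131.7°.
Offset of -68.4° east of the west edge: ((-68.4 − 132.3) mod 360) = 159.3°.
159.3° > 131.7° ⇒ outside.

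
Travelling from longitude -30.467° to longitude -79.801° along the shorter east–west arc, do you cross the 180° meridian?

Signed shortest Δλ = ((-79.801 − -30.467 + 180) mod 360) − 180 = -49.334°.
Going west by 49.334° from -30.467° reaches -79.801° without touching 180°.

No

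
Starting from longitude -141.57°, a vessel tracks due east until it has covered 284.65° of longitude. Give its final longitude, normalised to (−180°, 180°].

Start at -141.57°; shift +284.65° → +143.08°.
+143.08° already lies in (−180°, 180°].

+143.08°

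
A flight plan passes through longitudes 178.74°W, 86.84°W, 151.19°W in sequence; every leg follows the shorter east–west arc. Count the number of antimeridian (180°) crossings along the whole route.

Leg 1: -178.74° → -86.84°, shortest Δλ = 91.9° (east) — does not cross 180°.
Leg 2: -86.84° → -151.19°, shortest Δλ = -64.35° (west) — does not cross 180°.
Total crossings: 0.

0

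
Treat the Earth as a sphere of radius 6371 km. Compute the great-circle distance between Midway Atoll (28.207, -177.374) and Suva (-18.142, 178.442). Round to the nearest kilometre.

Δλ = 178.442 − -177.374 = 355.816°; wrapped into (−180°, 180°]: -4.184°.
Δφ = -18.142 − 28.207 = -46.349°.
a = sin²(Δφ/2) + cos φ₁ · cos φ₂ · sin²(Δλ/2) = 0.155984.
c = 2·atan2(√a, √(1−a)) = 0.81202 rad → d = 6371·c ≈ 5173.40 km.

5173 km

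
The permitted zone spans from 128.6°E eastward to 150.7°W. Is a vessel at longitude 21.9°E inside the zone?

Band width going east from +128.6° to -150.7°: ((-150.7 − 128.6) mod 360) = 80.7°.
Offset of +21.9° east of the west edge: ((21.9 − 128.6) mod 360) = 253.3°.
253.3° > 80.7° ⇒ outside.

No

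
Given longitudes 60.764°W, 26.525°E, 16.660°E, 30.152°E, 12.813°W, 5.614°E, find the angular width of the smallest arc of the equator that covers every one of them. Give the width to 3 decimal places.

90.916°

Sort the longitudes: -60.764°, -12.813°, +5.614°, +16.660°, +26.525°, +30.152°.
Eastward gaps between consecutive values (wrapping around): 47.951°, 18.427°, 11.046°, 9.865°, 3.627°, 269.084°.
Largest gap = 269.084° ⇒ minimal covering band is its complement: 360° − 269.084° = 90.916°.
Band runs from -60.764° eastward to +30.152°.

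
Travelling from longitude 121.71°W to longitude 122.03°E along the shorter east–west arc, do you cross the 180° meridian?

Yes

Naïve |122.03 − -121.71| = 243.74° > 180°, so the shorter arc goes the other way round — across 180°.
Signed shortest Δλ = ((122.03 − -121.71 + 180) mod 360) − 180 = -116.26°.
Going west by 116.26° from -121.71° passes through 180° before reaching +122.03°.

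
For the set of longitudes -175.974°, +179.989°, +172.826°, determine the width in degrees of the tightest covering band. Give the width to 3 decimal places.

11.200°

Sort the longitudes: -175.974°, +172.826°, +179.989°.
Eastward gaps between consecutive values (wrapping around): 348.800°, 7.163°, 4.037°.
Largest gap = 348.800° ⇒ minimal covering band is its complement: 360° − 348.800° = 11.200°.
Band runs from +172.826° eastward to -175.974°, crossing the antimeridian.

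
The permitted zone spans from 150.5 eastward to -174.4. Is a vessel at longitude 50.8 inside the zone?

No

Band width going east from +150.5° to -174.4°: ((-174.4 − 150.5) mod 360) = 35.1°.
Offset of +50.8° east of the west edge: ((50.8 − 150.5) mod 360) = 260.3°.
260.3° > 35.1° ⇒ outside.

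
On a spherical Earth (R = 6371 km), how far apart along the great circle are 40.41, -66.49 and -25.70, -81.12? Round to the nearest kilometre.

Δλ = -81.12 − -66.49 = -14.63°.
Δφ = -25.70 − 40.41 = -66.11°.
a = sin²(Δφ/2) + cos φ₁ · cos φ₂ · sin²(Δλ/2) = 0.308632.
c = 2·atan2(√a, √(1−a)) = 1.17804 rad → d = 6371·c ≈ 7505.29 km.

7505 km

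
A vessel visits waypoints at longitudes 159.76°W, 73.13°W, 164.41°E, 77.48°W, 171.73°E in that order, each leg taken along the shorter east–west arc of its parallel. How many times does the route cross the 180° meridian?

Leg 1: -159.76° → -73.13°, shortest Δλ = 86.63° (east) — does not cross 180°.
Leg 2: -73.13° → +164.41°, shortest Δλ = -122.46° (west) — crosses 180°.
Leg 3: +164.41° → -77.48°, shortest Δλ = 118.11° (east) — crosses 180°.
Leg 4: -77.48° → +171.73°, shortest Δλ = -110.79° (west) — crosses 180°.
Total crossings: 3.

3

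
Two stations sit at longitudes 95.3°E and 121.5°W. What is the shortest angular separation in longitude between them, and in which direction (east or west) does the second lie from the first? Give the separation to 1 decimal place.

143.2° east

Raw difference: -121.5 − 95.3 = -216.8°.
Normalise into (−180°, 180°]: -216.8° + 360° = 143.2°.
Positive ⇒ the second point lies to the east; separation 143.2°.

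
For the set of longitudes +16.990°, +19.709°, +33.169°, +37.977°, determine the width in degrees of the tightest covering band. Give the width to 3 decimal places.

20.987°

Sort the longitudes: +16.990°, +19.709°, +33.169°, +37.977°.
Eastward gaps between consecutive values (wrapping around): 2.719°, 13.460°, 4.808°, 339.013°.
Largest gap = 339.013° ⇒ minimal covering band is its complement: 360° − 339.013° = 20.987°.
Band runs from +16.990° eastward to +37.977°.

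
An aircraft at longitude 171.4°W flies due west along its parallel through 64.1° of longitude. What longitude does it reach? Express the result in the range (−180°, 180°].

124.5°E

Start at -171.4°; shift −64.1° → -235.5°.
-235.5° lies outside (−180°, 180°]; add 360° → +124.5°.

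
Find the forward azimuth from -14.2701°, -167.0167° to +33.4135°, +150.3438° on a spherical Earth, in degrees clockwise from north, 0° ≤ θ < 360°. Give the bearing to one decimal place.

Δλ = 150.3438 − -167.0167 = 317.3605°; wrapped into (−180°, 180°]: -42.6395°.
θ = atan2( sin Δλ · cos φ₂ , cos φ₁ · sin φ₂ − sin φ₁ · cos φ₂ · cos Δλ )
  = atan2(-0.56542, 0.68504) = -39.536° → normalised to [0°, 360°): 320.464°.

320.5°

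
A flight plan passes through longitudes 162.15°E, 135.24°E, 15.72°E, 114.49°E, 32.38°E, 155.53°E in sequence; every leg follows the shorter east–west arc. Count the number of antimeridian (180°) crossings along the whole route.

0

Leg 1: +162.15° → +135.24°, shortest Δλ = -26.91° (west) — does not cross 180°.
Leg 2: +135.24° → +15.72°, shortest Δλ = -119.52° (west) — does not cross 180°.
Leg 3: +15.72° → +114.49°, shortest Δλ = 98.77° (east) — does not cross 180°.
Leg 4: +114.49° → +32.38°, shortest Δλ = -82.11° (west) — does not cross 180°.
Leg 5: +32.38° → +155.53°, shortest Δλ = 123.15° (east) — does not cross 180°.
Total crossings: 0.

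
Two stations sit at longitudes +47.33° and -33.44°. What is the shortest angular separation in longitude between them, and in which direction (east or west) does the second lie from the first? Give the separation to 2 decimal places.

Raw difference: -33.44 − 47.33 = -80.77°.
Normalise into (−180°, 180°]: -80.77° stays -80.77°.
Negative ⇒ the second point lies to the west; separation 80.77°.

80.77° west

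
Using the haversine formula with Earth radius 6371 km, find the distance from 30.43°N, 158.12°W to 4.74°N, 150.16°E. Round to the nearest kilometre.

Δλ = 150.16 − -158.12 = 308.28°; wrapped into (−180°, 180°]: -51.72°.
Δφ = 4.74 − 30.43 = -25.69°.
a = sin²(Δφ/2) + cos φ₁ · cos φ₂ · sin²(Δλ/2) = 0.212903.
c = 2·atan2(√a, √(1−a)) = 0.95918 rad → d = 6371·c ≈ 6110.92 km.

6111 km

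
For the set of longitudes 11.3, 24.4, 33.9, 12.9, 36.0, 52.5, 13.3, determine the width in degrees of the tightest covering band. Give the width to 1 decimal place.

Sort the longitudes: +11.3°, +12.9°, +13.3°, +24.4°, +33.9°, +36.0°, +52.5°.
Eastward gaps between consecutive values (wrapping around): 1.6°, 0.4°, 11.1°, 9.5°, 2.1°, 16.5°, 318.8°.
Largest gap = 318.8° ⇒ minimal covering band is its complement: 360° − 318.8° = 41.2°.
Band runs from +11.3° eastward to +52.5°.

41.2°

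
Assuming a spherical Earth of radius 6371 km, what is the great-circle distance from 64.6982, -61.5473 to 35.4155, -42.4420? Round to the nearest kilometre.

Δλ = -42.4420 − -61.5473 = 19.1053°.
Δφ = 35.4155 − 64.6982 = -29.2827°.
a = sin²(Δφ/2) + cos φ₁ · cos φ₂ · sin²(Δλ/2) = 0.073484.
c = 2·atan2(√a, √(1−a)) = 0.54903 rad → d = 6371·c ≈ 3497.86 km.

3498 km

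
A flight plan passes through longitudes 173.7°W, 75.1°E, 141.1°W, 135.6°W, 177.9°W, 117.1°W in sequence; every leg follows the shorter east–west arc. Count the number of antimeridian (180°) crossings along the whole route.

2

Leg 1: -173.7° → +75.1°, shortest Δλ = -111.2° (west) — crosses 180°.
Leg 2: +75.1° → -141.1°, shortest Δλ = 143.8° (east) — crosses 180°.
Leg 3: -141.1° → -135.6°, shortest Δλ = 5.5° (east) — does not cross 180°.
Leg 4: -135.6° → -177.9°, shortest Δλ = -42.3° (west) — does not cross 180°.
Leg 5: -177.9° → -117.1°, shortest Δλ = 60.8° (east) — does not cross 180°.
Total crossings: 2.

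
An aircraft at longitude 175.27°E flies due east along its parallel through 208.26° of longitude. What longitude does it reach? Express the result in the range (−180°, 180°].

23.53°E

Start at +175.27°; shift +208.26° → +383.53°.
+383.53° lies outside (−180°, 180°]; subtract 360° → +23.53°.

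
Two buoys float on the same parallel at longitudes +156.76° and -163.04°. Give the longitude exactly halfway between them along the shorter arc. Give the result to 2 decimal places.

Signed shortest Δλ from +156.76° to -163.04° is +40.20°.
Midpoint longitude = +156.76° + (+40.20°)/2 = +156.76° + 20.10° = +176.86°.
(The naïve average (+156.76 + -163.04)/2 = -3.14° is on the wrong side of the globe.)

+176.86°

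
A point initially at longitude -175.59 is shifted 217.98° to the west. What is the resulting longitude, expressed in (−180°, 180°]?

-33.57°

Start at -175.59°; shift −217.98° → -393.57°.
-393.57° lies outside (−180°, 180°]; add 360° → -33.57°.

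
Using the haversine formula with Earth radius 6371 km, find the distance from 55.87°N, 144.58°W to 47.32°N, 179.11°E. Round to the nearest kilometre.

2645 km

Δλ = 179.11 − -144.58 = 323.69°; wrapped into (−180°, 180°]: -36.31°.
Δφ = 47.32 − 55.87 = -8.55°.
a = sin²(Δφ/2) + cos φ₁ · cos φ₂ · sin²(Δλ/2) = 0.042484.
c = 2·atan2(√a, √(1−a)) = 0.41521 rad → d = 6371·c ≈ 2645.31 km.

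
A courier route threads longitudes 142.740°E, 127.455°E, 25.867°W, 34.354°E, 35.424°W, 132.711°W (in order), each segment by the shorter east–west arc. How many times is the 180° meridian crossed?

Leg 1: +142.740° → +127.455°, shortest Δλ = -15.285° (west) — does not cross 180°.
Leg 2: +127.455° → -25.867°, shortest Δλ = -153.322° (west) — does not cross 180°.
Leg 3: -25.867° → +34.354°, shortest Δλ = 60.221° (east) — does not cross 180°.
Leg 4: +34.354° → -35.424°, shortest Δλ = -69.778° (west) — does not cross 180°.
Leg 5: -35.424° → -132.711°, shortest Δλ = -97.287° (west) — does not cross 180°.
Total crossings: 0.

0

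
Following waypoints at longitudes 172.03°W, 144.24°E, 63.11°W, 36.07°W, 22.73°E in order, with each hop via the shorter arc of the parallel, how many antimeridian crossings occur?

2

Leg 1: -172.03° → +144.24°, shortest Δλ = -43.73° (west) — crosses 180°.
Leg 2: +144.24° → -63.11°, shortest Δλ = 152.65° (east) — crosses 180°.
Leg 3: -63.11° → -36.07°, shortest Δλ = 27.04° (east) — does not cross 180°.
Leg 4: -36.07° → +22.73°, shortest Δλ = 58.8° (east) — does not cross 180°.
Total crossings: 2.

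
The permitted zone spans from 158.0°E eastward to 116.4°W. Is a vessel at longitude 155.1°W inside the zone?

Band width going east from +158.0° to -116.4°: ((-116.4 − 158.0) mod 360) = 85.6°.
Offset of -155.1° east of the west edge: ((-155.1 − 158.0) mod 360) = 46.9°.
46.9° ≤ 85.6° ⇒ inside.

Yes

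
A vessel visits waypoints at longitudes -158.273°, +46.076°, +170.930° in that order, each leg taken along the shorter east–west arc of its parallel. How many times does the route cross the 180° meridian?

1

Leg 1: -158.273° → +46.076°, shortest Δλ = -155.651° (west) — crosses 180°.
Leg 2: +46.076° → +170.930°, shortest Δλ = 124.854° (east) — does not cross 180°.
Total crossings: 1.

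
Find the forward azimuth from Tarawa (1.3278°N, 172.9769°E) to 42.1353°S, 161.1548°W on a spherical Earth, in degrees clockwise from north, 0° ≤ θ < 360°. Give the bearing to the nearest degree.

Δλ = -161.1548 − 172.9769 = -334.1317°; wrapped into (−180°, 180°]: 25.8683°.
θ = atan2( sin Δλ · cos φ₂ , cos φ₁ · sin φ₂ − sin φ₁ · cos φ₂ · cos Δλ )
  = atan2(0.32355, -0.68617) = 154.755° → normalised to [0°, 360°): 154.755°.

155°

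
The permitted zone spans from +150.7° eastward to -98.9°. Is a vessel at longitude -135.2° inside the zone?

Band width going east from +150.7° to -98.9°: ((-98.9 − 150.7) mod 360) = 110.4°.
Offset of -135.2° east of the west edge: ((-135.2 − 150.7) mod 360) = 74.1°.
74.1° ≤ 110.4° ⇒ inside.

Yes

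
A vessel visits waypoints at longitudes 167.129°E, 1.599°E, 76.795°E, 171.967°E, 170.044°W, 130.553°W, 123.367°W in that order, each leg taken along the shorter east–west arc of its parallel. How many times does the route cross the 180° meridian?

Leg 1: +167.129° → +1.599°, shortest Δλ = -165.53° (west) — does not cross 180°.
Leg 2: +1.599° → +76.795°, shortest Δλ = 75.196° (east) — does not cross 180°.
Leg 3: +76.795° → +171.967°, shortest Δλ = 95.172° (east) — does not cross 180°.
Leg 4: +171.967° → -170.044°, shortest Δλ = 17.989° (east) — crosses 180°.
Leg 5: -170.044° → -130.553°, shortest Δλ = 39.491° (east) — does not cross 180°.
Leg 6: -130.553° → -123.367°, shortest Δλ = 7.186° (east) — does not cross 180°.
Total crossings: 1.

1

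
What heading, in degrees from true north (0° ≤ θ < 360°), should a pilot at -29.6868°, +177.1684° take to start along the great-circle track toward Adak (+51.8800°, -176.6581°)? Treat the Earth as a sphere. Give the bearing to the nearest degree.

Δλ = -176.6581 − 177.1684 = -353.8265°; wrapped into (−180°, 180°]: 6.1735°.
θ = atan2( sin Δλ · cos φ₂ , cos φ₁ · sin φ₂ − sin φ₁ · cos φ₂ · cos Δλ )
  = atan2(0.06639, 0.98741) = 3.846° → normalised to [0°, 360°): 3.846°.

4°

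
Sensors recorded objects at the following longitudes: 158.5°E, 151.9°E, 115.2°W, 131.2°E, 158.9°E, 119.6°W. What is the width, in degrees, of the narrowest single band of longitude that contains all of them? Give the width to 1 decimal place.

Sort the longitudes: -119.6°, -115.2°, +131.2°, +151.9°, +158.5°, +158.9°.
Eastward gaps between consecutive values (wrapping around): 4.4°, 246.4°, 20.7°, 6.6°, 0.4°, 81.5°.
Largest gap = 246.4° ⇒ minimal covering band is its complement: 360° − 246.4° = 113.6°.
Band runs from +131.2° eastward to -115.2°, crossing the antimeridian.

113.6°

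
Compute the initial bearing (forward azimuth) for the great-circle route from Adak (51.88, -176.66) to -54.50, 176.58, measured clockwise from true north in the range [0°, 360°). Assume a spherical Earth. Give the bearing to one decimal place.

184.1°

Δλ = 176.58 − -176.66 = 353.24°; wrapped into (−180°, 180°]: -6.76°.
θ = atan2( sin Δλ · cos φ₂ , cos φ₁ · sin φ₂ − sin φ₁ · cos φ₂ · cos Δλ )
  = atan2(-0.06835, -0.95624) = -175.911° → normalised to [0°, 360°): 184.089°.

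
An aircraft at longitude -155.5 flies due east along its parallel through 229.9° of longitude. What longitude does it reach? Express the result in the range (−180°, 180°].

+74.4°

Start at -155.5°; shift +229.9° → +74.4°.
+74.4° already lies in (−180°, 180°].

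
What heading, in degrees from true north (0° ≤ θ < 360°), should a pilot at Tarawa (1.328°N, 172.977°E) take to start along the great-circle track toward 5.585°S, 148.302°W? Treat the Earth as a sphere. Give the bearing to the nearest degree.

100°

Δλ = -148.302 − 172.977 = -321.279°; wrapped into (−180°, 180°]: 38.721°.
θ = atan2( sin Δλ · cos φ₂ , cos φ₁ · sin φ₂ − sin φ₁ · cos φ₂ · cos Δλ )
  = atan2(0.62256, -0.11529) = 100.492° → normalised to [0°, 360°): 100.492°.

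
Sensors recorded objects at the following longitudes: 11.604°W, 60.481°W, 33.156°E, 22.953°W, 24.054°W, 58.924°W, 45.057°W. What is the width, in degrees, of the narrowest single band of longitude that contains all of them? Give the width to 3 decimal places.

93.637°

Sort the longitudes: -60.481°, -58.924°, -45.057°, -24.054°, -22.953°, -11.604°, +33.156°.
Eastward gaps between consecutive values (wrapping around): 1.557°, 13.867°, 21.003°, 1.101°, 11.349°, 44.760°, 266.363°.
Largest gap = 266.363° ⇒ minimal covering band is its complement: 360° − 266.363° = 93.637°.
Band runs from -60.481° eastward to +33.156°.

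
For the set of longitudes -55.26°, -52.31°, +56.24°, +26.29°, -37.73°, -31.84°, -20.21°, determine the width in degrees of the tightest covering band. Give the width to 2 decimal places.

Sort the longitudes: -55.26°, -52.31°, -37.73°, -31.84°, -20.21°, +26.29°, +56.24°.
Eastward gaps between consecutive values (wrapping around): 2.95°, 14.58°, 5.89°, 11.63°, 46.50°, 29.95°, 248.50°.
Largest gap = 248.50° ⇒ minimal covering band is its complement: 360° − 248.50° = 111.50°.
Band runs from -55.26° eastward to +56.24°.

111.50°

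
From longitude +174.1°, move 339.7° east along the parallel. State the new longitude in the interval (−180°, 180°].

Start at +174.1°; shift +339.7° → +513.8°.
+513.8° lies outside (−180°, 180°]; subtract 360° → +153.8°.

+153.8°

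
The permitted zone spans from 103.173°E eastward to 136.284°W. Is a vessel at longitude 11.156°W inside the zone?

No

Band width going east from +103.173° to -136.284°: ((-136.284 − 103.173) mod 360) = 120.543°.
Offset of -11.156° east of the west edge: ((-11.156 − 103.173) mod 360) = 245.671°.
245.671° > 120.543° ⇒ outside.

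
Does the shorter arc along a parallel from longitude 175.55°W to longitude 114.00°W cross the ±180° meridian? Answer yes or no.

Signed shortest Δλ = ((-114.00 − -175.55 + 180) mod 360) − 180 = 61.55°.
Going east by 61.55° from -175.55° reaches -114.00° without touching 180°.

No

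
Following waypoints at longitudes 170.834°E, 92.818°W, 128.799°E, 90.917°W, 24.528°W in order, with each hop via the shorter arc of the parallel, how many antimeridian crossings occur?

3

Leg 1: +170.834° → -92.818°, shortest Δλ = 96.348° (east) — crosses 180°.
Leg 2: -92.818° → +128.799°, shortest Δλ = -138.383° (west) — crosses 180°.
Leg 3: +128.799° → -90.917°, shortest Δλ = 140.284° (east) — crosses 180°.
Leg 4: -90.917° → -24.528°, shortest Δλ = 66.389° (east) — does not cross 180°.
Total crossings: 3.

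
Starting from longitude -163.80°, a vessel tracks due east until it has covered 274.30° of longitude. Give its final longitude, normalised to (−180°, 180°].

+110.50°

Start at -163.80°; shift +274.30° → +110.50°.
+110.50° already lies in (−180°, 180°].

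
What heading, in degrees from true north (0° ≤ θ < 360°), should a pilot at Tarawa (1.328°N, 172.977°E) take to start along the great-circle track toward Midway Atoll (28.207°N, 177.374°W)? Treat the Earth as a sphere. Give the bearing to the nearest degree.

18°

Δλ = -177.374 − 172.977 = -350.351°; wrapped into (−180°, 180°]: 9.649°.
θ = atan2( sin Δλ · cos φ₂ , cos φ₁ · sin φ₂ − sin φ₁ · cos φ₂ · cos Δλ )
  = atan2(0.14771, 0.45240) = 18.082° → normalised to [0°, 360°): 18.082°.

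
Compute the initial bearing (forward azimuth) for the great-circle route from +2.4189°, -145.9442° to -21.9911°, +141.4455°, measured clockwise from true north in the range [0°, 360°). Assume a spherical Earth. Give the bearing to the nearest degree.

Δλ = 141.4455 − -145.9442 = 287.3897°; wrapped into (−180°, 180°]: -72.6103°.
θ = atan2( sin Δλ · cos φ₂ , cos φ₁ · sin φ₂ − sin φ₁ · cos φ₂ · cos Δλ )
  = atan2(-0.88486, -0.38582) = -113.559° → normalised to [0°, 360°): 246.441°.

246°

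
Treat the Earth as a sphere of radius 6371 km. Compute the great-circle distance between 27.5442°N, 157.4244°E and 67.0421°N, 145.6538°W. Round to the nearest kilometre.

Δλ = -145.6538 − 157.4244 = -303.0782°; wrapped into (−180°, 180°]: 56.9218°.
Δφ = 67.0421 − 27.5442 = 39.4979°.
a = sin²(Δφ/2) + cos φ₁ · cos φ₂ · sin²(Δλ/2) = 0.192720.
c = 2·atan2(√a, √(1−a)) = 0.90897 rad → d = 6371·c ≈ 5791.04 km.

5791 km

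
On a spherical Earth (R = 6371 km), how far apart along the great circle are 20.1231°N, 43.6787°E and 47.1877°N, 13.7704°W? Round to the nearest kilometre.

5942 km

Δλ = -13.7704 − 43.6787 = -57.4491°.
Δφ = 47.1877 − 20.1231 = 27.0646°.
a = sin²(Δφ/2) + cos φ₁ · cos φ₂ · sin²(Δλ/2) = 0.202142.
c = 2·atan2(√a, √(1−a)) = 0.93264 rad → d = 6371·c ≈ 5941.84 km.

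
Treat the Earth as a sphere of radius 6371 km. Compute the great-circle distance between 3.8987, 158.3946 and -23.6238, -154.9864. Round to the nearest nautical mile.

3187 nmi

Δλ = -154.9864 − 158.3946 = -313.3810°; wrapped into (−180°, 180°]: 46.6190°.
Δφ = -23.6238 − 3.8987 = -27.5225°.
a = sin²(Δφ/2) + cos φ₁ · cos φ₂ · sin²(Δλ/2) = 0.199708.
c = 2·atan2(√a, √(1−a)) = 0.92657 rad → d = 6371·c ≈ 5903.15 km ≈ 3187.45 nmi.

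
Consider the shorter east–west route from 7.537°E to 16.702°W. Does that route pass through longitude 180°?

No

Signed shortest Δλ = ((-16.702 − 7.537 + 180) mod 360) − 180 = -24.239°.
Going west by 24.239° from +7.537° reaches -16.702° without touching 180°.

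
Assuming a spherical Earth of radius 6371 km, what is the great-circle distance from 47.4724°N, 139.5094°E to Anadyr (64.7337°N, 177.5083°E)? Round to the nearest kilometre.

Δλ = 177.5083 − 139.5094 = 37.9989°.
Δφ = 64.7337 − 47.4724 = 17.2613°.
a = sin²(Δφ/2) + cos φ₁ · cos φ₂ · sin²(Δλ/2) = 0.053098.
c = 2·atan2(√a, √(1−a)) = 0.46504 rad → d = 6371·c ≈ 2962.77 km.

2963 km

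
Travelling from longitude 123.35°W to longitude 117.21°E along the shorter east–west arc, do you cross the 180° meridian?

Yes

Naïve |117.21 − -123.35| = 240.56° > 180°, so the shorter arc goes the other way round — across 180°.
Signed shortest Δλ = ((117.21 − -123.35 + 180) mod 360) − 180 = -119.44°.
Going west by 119.44° from -123.35° passes through 180° before reaching +117.21°.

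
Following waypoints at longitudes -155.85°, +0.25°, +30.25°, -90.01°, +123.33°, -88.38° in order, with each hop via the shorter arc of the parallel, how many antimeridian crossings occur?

2

Leg 1: -155.85° → +0.25°, shortest Δλ = 156.1° (east) — does not cross 180°.
Leg 2: +0.25° → +30.25°, shortest Δλ = 30.0° (east) — does not cross 180°.
Leg 3: +30.25° → -90.01°, shortest Δλ = -120.26° (west) — does not cross 180°.
Leg 4: -90.01° → +123.33°, shortest Δλ = -146.66° (west) — crosses 180°.
Leg 5: +123.33° → -88.38°, shortest Δλ = 148.29° (east) — crosses 180°.
Total crossings: 2.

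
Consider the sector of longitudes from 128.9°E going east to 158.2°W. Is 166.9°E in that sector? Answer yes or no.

Yes

Band width going east from +128.9° to -158.2°: ((-158.2 − 128.9) mod 360) = 72.9°.
Offset of +166.9° east of the west edge: ((166.9 − 128.9) mod 360) = 38.0°.
38.0° ≤ 72.9° ⇒ inside.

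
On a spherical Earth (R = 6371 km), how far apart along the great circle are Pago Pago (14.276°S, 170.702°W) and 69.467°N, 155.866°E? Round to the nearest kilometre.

Δλ = 155.866 − -170.702 = 326.568°; wrapped into (−180°, 180°]: -33.432°.
Δφ = 69.467 − -14.276 = 83.743°.
a = sin²(Δφ/2) + cos φ₁ · cos φ₂ · sin²(Δλ/2) = 0.473627.
c = 2·atan2(√a, √(1−a)) = 1.51803 rad → d = 6371·c ≈ 9671.34 km.

9671 km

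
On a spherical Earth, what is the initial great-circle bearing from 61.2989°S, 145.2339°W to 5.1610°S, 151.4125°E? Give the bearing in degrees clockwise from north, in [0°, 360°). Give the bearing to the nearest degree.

Δλ = 151.4125 − -145.2339 = 296.6464°; wrapped into (−180°, 180°]: -63.3536°.
θ = atan2( sin Δλ · cos φ₂ , cos φ₁ · sin φ₂ − sin φ₁ · cos φ₂ · cos Δλ )
  = atan2(-0.89017, 0.34859) = -68.615° → normalised to [0°, 360°): 291.385°.

291°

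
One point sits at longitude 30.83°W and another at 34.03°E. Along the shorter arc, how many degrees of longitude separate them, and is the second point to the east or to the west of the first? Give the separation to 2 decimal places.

64.86° east

Raw difference: 34.03 − -30.83 = 64.86°.
Normalise into (−180°, 180°]: 64.86° stays 64.86°.
Positive ⇒ the second point lies to the east; separation 64.86°.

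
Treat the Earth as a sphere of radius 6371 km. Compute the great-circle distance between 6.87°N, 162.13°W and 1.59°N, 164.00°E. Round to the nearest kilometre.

Δλ = 164.00 − -162.13 = 326.13°; wrapped into (−180°, 180°]: -33.87°.
Δφ = 1.59 − 6.87 = -5.28°.
a = sin²(Δφ/2) + cos φ₁ · cos φ₂ · sin²(Δλ/2) = 0.086328.
c = 2·atan2(√a, √(1−a)) = 0.59643 rad → d = 6371·c ≈ 3799.88 km.

3800 km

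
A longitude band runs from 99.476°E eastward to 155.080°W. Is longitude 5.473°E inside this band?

Band width going east from +99.476° to -155.080°: ((-155.080 − 99.476) mod 360) = 105.444°.
Offset of +5.473° east of the west edge: ((5.473 − 99.476) mod 360) = 265.997°.
265.997° > 105.444° ⇒ outside.

No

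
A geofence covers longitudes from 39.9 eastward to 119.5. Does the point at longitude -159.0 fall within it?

No

Band width going east from +39.9° to +119.5°: ((119.5 − 39.9) mod 360) = 79.6°.
Offset of -159.0° east of the west edge: ((-159.0 − 39.9) mod 360) = 161.1°.
161.1° > 79.6° ⇒ outside.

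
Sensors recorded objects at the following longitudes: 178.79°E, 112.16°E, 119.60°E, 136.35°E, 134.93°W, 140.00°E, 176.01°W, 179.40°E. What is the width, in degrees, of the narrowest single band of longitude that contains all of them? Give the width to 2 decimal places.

112.91°

Sort the longitudes: -176.01°, -134.93°, +112.16°, +119.60°, +136.35°, +140.00°, +178.79°, +179.40°.
Eastward gaps between consecutive values (wrapping around): 41.08°, 247.09°, 7.44°, 16.75°, 3.65°, 38.79°, 0.61°, 4.59°.
Largest gap = 247.09° ⇒ minimal covering band is its complement: 360° − 247.09° = 112.91°.
Band runs from +112.16° eastward to -134.93°, crossing the antimeridian.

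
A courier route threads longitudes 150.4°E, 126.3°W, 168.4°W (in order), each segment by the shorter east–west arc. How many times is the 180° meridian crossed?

1

Leg 1: +150.4° → -126.3°, shortest Δλ = 83.3° (east) — crosses 180°.
Leg 2: -126.3° → -168.4°, shortest Δλ = -42.1° (west) — does not cross 180°.
Total crossings: 1.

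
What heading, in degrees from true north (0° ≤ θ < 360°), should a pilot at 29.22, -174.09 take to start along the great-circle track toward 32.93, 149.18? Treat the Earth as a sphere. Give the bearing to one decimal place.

286.2°

Δλ = 149.18 − -174.09 = 323.27°; wrapped into (−180°, 180°]: -36.73°.
θ = atan2( sin Δλ · cos φ₂ , cos φ₁ · sin φ₂ − sin φ₁ · cos φ₂ · cos Δλ )
  = atan2(-0.50196, 0.14605) = -73.777° → normalised to [0°, 360°): 286.223°.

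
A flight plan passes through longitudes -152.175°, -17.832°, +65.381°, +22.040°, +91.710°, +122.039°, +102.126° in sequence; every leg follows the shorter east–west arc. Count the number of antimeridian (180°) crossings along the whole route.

0

Leg 1: -152.175° → -17.832°, shortest Δλ = 134.343° (east) — does not cross 180°.
Leg 2: -17.832° → +65.381°, shortest Δλ = 83.213° (east) — does not cross 180°.
Leg 3: +65.381° → +22.040°, shortest Δλ = -43.341° (west) — does not cross 180°.
Leg 4: +22.040° → +91.710°, shortest Δλ = 69.67° (east) — does not cross 180°.
Leg 5: +91.710° → +122.039°, shortest Δλ = 30.329° (east) — does not cross 180°.
Leg 6: +122.039° → +102.126°, shortest Δλ = -19.913° (west) — does not cross 180°.
Total crossings: 0.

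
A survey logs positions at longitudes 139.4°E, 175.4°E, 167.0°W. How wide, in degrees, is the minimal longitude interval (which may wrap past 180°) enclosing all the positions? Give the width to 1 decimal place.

Sort the longitudes: -167.0°, +139.4°, +175.4°.
Eastward gaps between consecutive values (wrapping around): 306.4°, 36.0°, 17.6°.
Largest gap = 306.4° ⇒ minimal covering band is its complement: 360° − 306.4° = 53.6°.
Band runs from +139.4° eastward to -167.0°, crossing the antimeridian.

53.6°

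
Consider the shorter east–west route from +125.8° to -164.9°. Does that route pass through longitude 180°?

Yes

Naïve |-164.9 − 125.8| = 290.7° > 180°, so the shorter arc goes the other way round — across 180°.
Signed shortest Δλ = ((-164.9 − 125.8 + 180) mod 360) − 180 = 69.3°.
Going east by 69.3° from +125.8° passes through 180° before reaching -164.9°.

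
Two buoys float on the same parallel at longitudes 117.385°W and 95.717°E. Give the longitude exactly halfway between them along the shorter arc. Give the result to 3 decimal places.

169.166°E

Signed shortest Δλ from -117.385° to +95.717° is -146.898°.
Midpoint longitude = -117.385° + (-146.898°)/2 = -117.385° − 73.449° = -190.834°.
Normalise into (−180°, 180°]: +169.166°.
(The naïve average (-117.385 + +95.717)/2 = -10.834° is on the wrong side of the globe.)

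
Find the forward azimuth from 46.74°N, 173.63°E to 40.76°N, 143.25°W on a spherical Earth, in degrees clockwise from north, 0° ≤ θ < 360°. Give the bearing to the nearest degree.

Δλ = -143.25 − 173.63 = -316.88°; wrapped into (−180°, 180°]: 43.12°.
θ = atan2( sin Δλ · cos φ₂ , cos φ₁ · sin φ₂ − sin φ₁ · cos φ₂ · cos Δλ )
  = atan2(0.51774, 0.04480) = 85.055° → normalised to [0°, 360°): 85.055°.

85°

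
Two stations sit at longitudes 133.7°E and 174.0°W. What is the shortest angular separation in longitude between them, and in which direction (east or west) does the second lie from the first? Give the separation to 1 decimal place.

52.3° east

Raw difference: -174.0 − 133.7 = -307.7°.
Normalise into (−180°, 180°]: -307.7° + 360° = 52.3°.
Positive ⇒ the second point lies to the east; separation 52.3°.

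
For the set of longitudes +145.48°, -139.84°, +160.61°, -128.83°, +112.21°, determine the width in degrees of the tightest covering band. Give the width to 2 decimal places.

118.96°

Sort the longitudes: -139.84°, -128.83°, +112.21°, +145.48°, +160.61°.
Eastward gaps between consecutive values (wrapping around): 11.01°, 241.04°, 33.27°, 15.13°, 59.55°.
Largest gap = 241.04° ⇒ minimal covering band is its complement: 360° − 241.04° = 118.96°.
Band runs from +112.21° eastward to -128.83°, crossing the antimeridian.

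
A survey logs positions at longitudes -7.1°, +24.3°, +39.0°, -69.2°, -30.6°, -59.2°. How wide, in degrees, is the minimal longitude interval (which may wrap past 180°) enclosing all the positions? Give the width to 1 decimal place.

Sort the longitudes: -69.2°, -59.2°, -30.6°, -7.1°, +24.3°, +39.0°.
Eastward gaps between consecutive values (wrapping around): 10.0°, 28.6°, 23.5°, 31.4°, 14.7°, 251.8°.
Largest gap = 251.8° ⇒ minimal covering band is its complement: 360° − 251.8° = 108.2°.
Band runs from -69.2° eastward to +39.0°.

108.2°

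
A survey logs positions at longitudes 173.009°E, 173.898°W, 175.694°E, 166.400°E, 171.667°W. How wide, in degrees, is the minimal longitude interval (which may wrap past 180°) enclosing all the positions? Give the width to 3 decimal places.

Sort the longitudes: -173.898°, -171.667°, +166.400°, +173.009°, +175.694°.
Eastward gaps between consecutive values (wrapping around): 2.231°, 338.067°, 6.609°, 2.685°, 10.408°.
Largest gap = 338.067° ⇒ minimal covering band is its complement: 360° − 338.067° = 21.933°.
Band runs from +166.400° eastward to -171.667°, crossing the antimeridian.

21.933°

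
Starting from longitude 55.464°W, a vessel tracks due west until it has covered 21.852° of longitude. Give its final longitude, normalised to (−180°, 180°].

77.316°W

Start at -55.464°; shift −21.852° → -77.316°.
-77.316° already lies in (−180°, 180°].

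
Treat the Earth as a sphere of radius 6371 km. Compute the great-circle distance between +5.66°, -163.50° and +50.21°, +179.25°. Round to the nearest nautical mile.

Δλ = 179.25 − -163.50 = 342.75°; wrapped into (−180°, 180°]: -17.25°.
Δφ = 50.21 − 5.66 = 44.55°.
a = sin²(Δφ/2) + cos φ₁ · cos φ₂ · sin²(Δλ/2) = 0.158004.
c = 2·atan2(√a, √(1−a)) = 0.81757 rad → d = 6371·c ≈ 5208.77 km ≈ 2812.51 nmi.

2813 nmi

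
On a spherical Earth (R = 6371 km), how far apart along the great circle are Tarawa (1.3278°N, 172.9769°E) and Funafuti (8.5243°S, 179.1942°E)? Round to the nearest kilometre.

Δλ = 179.1942 − 172.9769 = 6.2173°.
Δφ = -8.5243 − 1.3278 = -9.8521°.
a = sin²(Δφ/2) + cos φ₁ · cos φ₂ · sin²(Δλ/2) = 0.010281.
c = 2·atan2(√a, √(1−a)) = 0.20314 rad → d = 6371·c ≈ 1294.22 km.

1294 km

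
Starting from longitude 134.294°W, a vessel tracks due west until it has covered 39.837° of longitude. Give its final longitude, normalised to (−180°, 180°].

Start at -134.294°; shift −39.837° → -174.131°.
-174.131° already lies in (−180°, 180°].

174.131°W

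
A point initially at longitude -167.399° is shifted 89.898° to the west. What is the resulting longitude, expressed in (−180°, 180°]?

+102.703°

Start at -167.399°; shift −89.898° → -257.297°.
-257.297° lies outside (−180°, 180°]; add 360° → +102.703°.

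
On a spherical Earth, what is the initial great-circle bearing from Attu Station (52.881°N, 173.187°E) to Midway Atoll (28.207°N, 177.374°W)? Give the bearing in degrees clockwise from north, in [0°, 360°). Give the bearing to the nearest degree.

160°

Δλ = -177.374 − 173.187 = -350.561°; wrapped into (−180°, 180°]: 9.439°.
θ = atan2( sin Δλ · cos φ₂ , cos φ₁ · sin φ₂ − sin φ₁ · cos φ₂ · cos Δλ )
  = atan2(0.14452, -0.40794) = 160.492° → normalised to [0°, 360°): 160.492°.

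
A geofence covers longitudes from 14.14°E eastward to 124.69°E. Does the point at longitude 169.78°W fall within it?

No

Band width going east from +14.14° to +124.69°: ((124.69 − 14.14) mod 360) = 110.55°.
Offset of -169.78° east of the west edge: ((-169.78 − 14.14) mod 360) = 176.08°.
176.08° > 110.55° ⇒ outside.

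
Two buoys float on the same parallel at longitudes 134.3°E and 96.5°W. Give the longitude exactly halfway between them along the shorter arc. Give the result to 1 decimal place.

161.1°W

Signed shortest Δλ from +134.3° to -96.5° is +129.2°.
Midpoint longitude = +134.3° + (+129.2°)/2 = +134.3° + 64.6° = +198.9°.
Normalise into (−180°, 180°]: -161.1°.
(The naïve average (+134.3 + -96.5)/2 = 18.9° is on the wrong side of the globe.)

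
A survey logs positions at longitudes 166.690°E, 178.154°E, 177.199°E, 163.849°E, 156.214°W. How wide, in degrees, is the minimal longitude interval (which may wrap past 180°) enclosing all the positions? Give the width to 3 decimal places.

Sort the longitudes: -156.214°, +163.849°, +166.690°, +177.199°, +178.154°.
Eastward gaps between consecutive values (wrapping around): 320.063°, 2.841°, 10.509°, 0.955°, 25.632°.
Largest gap = 320.063° ⇒ minimal covering band is its complement: 360° − 320.063° = 39.937°.
Band runs from +163.849° eastward to -156.214°, crossing the antimeridian.

39.937°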